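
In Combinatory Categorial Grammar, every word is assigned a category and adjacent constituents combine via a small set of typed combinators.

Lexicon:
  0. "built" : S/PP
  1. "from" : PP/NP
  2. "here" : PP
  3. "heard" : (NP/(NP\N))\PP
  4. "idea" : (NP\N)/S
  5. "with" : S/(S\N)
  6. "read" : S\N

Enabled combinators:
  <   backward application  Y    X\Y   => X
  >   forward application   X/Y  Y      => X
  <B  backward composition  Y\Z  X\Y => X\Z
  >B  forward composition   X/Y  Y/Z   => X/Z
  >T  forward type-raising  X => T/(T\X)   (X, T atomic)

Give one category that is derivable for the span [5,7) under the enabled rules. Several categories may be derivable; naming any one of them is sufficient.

S

[0,7] S   >
  [0,2] S/NP   >B
    [0,1] "built" : S/PP
    [1,2] "from" : PP/NP
  [2,7] NP   >
    [2,4] NP/(NP\N)   <
      [2,3] "here" : PP
      [3,4] "heard" : (NP/(NP\N))\PP
    [4,7] NP\N   >
      [4,5] "idea" : (NP\N)/S
      [5,7] S   >
        [5,6] "with" : S/(S\N)
        [6,7] "read" : S\N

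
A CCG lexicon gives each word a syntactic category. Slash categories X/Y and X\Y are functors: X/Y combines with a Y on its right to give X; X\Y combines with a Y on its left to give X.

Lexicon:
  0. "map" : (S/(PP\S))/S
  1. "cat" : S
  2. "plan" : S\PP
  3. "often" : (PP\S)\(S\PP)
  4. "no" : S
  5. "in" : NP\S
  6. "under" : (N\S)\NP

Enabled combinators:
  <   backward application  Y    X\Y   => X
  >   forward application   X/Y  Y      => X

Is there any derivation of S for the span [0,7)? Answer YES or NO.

NO

(S/(PP\S))/S S S\PP (PP\S)\(S\PP) S NP\S (N\S)\NP
CKY chart[0,7] = {N}; S ∉ chart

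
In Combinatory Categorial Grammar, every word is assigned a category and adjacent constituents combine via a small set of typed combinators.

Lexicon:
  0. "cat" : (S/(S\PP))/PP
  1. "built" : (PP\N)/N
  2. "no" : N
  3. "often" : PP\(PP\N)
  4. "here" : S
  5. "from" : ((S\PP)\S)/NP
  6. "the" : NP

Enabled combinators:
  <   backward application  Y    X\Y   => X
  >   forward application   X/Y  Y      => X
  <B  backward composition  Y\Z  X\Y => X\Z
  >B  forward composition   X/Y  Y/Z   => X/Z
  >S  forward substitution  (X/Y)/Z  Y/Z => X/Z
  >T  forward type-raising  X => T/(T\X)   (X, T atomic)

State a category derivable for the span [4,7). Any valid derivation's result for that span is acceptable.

S\PP

[0,7] S   >
  [0,4] S/(S\PP)   >
    [0,1] "cat" : (S/(S\PP))/PP
    [1,4] PP   <
      [1,3] PP\N   >
        [1,2] "built" : (PP\N)/N
        [2,3] "no" : N
      [3,4] "often" : PP\(PP\N)
  [4,7] S\PP   <
    [4,5] "here" : S
    [5,7] (S\PP)\S   >
      [5,6] "from" : ((S\PP)\S)/NP
      [6,7] "the" : NP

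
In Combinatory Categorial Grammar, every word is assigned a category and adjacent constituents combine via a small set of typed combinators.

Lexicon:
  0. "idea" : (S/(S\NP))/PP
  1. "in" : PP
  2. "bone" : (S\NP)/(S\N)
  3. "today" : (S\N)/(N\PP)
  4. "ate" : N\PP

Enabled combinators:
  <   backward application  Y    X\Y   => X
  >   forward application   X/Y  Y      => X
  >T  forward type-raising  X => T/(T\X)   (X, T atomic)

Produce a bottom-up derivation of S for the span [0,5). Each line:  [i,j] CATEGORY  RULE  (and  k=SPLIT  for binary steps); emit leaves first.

[0,1] (S/(S\NP))/PP  lex  "idea"
[1,2] PP  lex  "in"
[0,2] S/(S\NP)  >  k=1
[2,3] (S\NP)/(S\N)  lex  "bone"
[3,4] (S\N)/(N\PP)  lex  "today"
[4,5] N\PP  lex  "ate"
[3,5] S\N  >  k=4
[2,5] S\NP  >  k=3
[0,5] S  >  k=2

[0,5] S   >
  [0,2] S/(S\NP)   >
    [0,1] "idea" : (S/(S\NP))/PP
    [1,2] "in" : PP
  [2,5] S\NP   >
    [2,3] "bone" : (S\NP)/(S\N)
    [3,5] S\N   >
      [3,4] "today" : (S\N)/(N\PP)
      [4,5] "ate" : N\PP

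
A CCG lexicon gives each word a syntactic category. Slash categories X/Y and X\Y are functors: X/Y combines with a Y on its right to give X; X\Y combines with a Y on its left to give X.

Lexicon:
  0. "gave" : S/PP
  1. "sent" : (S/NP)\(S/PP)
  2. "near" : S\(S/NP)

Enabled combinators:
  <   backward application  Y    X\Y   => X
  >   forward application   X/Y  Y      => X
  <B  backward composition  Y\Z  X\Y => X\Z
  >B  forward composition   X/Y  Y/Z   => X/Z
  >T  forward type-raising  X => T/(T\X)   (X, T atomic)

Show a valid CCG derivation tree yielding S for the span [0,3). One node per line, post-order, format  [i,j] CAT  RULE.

[0,1] S/PP  lex  "gave"
[1,2] (S/NP)\(S/PP)  lex  "sent"
[0,2] S/NP  <  k=1
[2,3] S\(S/NP)  lex  "near"
[0,3] S  <  k=2

[0,3] S   <
  [0,2] S/NP   <
    [0,1] "gave" : S/PP
    [1,2] "sent" : (S/NP)\(S/PP)
  [2,3] "near" : S\(S/NP)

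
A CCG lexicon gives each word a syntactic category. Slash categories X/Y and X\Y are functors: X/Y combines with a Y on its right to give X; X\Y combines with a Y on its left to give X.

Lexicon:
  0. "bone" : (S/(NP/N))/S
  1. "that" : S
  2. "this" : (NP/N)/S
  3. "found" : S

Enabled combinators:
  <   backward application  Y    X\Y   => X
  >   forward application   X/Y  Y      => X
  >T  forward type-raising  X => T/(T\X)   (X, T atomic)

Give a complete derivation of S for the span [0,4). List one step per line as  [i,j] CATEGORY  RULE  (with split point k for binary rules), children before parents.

[0,1] (S/(NP/N))/S  lex  "bone"
[1,2] S  lex  "that"
[0,2] S/(NP/N)  >  k=1
[2,3] (NP/N)/S  lex  "this"
[3,4] S  lex  "found"
[2,4] NP/N  >  k=3
[0,4] S  >  k=2

[0,4] S   >
  [0,2] S/(NP/N)   >
    [0,1] "bone" : (S/(NP/N))/S
    [1,2] "that" : S
  [2,4] NP/N   >
    [2,3] "this" : (NP/N)/S
    [3,4] "found" : S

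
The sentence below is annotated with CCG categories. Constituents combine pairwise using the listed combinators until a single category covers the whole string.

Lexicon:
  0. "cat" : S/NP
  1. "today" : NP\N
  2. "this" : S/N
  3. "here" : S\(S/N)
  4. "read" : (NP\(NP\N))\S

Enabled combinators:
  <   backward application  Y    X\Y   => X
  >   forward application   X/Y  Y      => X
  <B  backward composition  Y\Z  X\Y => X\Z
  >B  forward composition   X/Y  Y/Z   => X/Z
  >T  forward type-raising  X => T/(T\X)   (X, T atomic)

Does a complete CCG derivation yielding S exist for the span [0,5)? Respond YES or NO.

[0,5] S   >
  [0,1] "cat" : S/NP
  [1,5] NP   <
    [1,2] "today" : NP\N
    [2,5] NP\(NP\N)   <
      [2,4] S   <
        [2,3] "this" : S/N
        [3,4] "here" : S\(S/N)
      [4,5] "read" : (NP\(NP\N))\S

YES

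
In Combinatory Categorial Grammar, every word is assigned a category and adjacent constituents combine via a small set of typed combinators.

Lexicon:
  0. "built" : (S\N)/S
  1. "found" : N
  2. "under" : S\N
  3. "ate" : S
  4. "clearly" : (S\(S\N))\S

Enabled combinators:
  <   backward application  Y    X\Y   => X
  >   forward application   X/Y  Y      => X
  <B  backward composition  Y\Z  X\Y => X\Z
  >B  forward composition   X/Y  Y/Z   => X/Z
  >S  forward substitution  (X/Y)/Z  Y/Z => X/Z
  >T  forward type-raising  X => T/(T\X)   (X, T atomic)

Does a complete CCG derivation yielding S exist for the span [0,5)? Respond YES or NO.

YES

[0,5] S   <
  [0,3] S\N   >
    [0,1] "built" : (S\N)/S
    [1,3] S   <
      [1,2] "found" : N
      [2,3] "under" : S\N
  [3,5] S\(S\N)   <
    [3,4] "ate" : S
    [4,5] "clearly" : (S\(S\N))\S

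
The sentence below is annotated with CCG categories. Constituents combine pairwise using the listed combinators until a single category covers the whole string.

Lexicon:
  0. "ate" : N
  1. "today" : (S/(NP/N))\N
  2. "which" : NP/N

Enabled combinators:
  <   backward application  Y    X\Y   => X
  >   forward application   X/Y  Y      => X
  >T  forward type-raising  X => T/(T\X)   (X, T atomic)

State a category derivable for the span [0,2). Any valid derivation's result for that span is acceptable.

[0,3] S   >
  [0,2] S/(NP/N)   <
    [0,1] "ate" : N
    [1,2] "today" : (S/(NP/N))\N
  [2,3] "which" : NP/N

S/(NP/N)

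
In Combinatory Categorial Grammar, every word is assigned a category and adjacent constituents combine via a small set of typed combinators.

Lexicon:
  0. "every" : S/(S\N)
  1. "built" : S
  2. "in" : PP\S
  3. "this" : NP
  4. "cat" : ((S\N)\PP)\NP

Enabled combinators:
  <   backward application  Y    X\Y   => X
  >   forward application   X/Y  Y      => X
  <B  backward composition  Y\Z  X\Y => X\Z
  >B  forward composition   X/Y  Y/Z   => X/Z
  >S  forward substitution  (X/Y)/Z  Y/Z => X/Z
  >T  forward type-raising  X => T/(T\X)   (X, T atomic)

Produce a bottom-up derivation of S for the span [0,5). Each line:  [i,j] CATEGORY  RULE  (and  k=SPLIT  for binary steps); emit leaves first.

[0,5] S   >
  [0,1] "every" : S/(S\N)
  [1,5] S\N   <
    [1,3] PP   <
      [1,2] "built" : S
      [2,3] "in" : PP\S
    [3,5] (S\N)\PP   <
      [3,4] "this" : NP
      [4,5] "cat" : ((S\N)\PP)\NP

[0,1] S/(S\N)  lex  "every"
[1,2] S  lex  "built"
[2,3] PP\S  lex  "in"
[1,3] PP  <  k=2
[3,4] NP  lex  "this"
[4,5] ((S\N)\PP)\NP  lex  "cat"
[3,5] (S\N)\PP  <  k=4
[1,5] S\N  <  k=3
[0,5] S  >  k=1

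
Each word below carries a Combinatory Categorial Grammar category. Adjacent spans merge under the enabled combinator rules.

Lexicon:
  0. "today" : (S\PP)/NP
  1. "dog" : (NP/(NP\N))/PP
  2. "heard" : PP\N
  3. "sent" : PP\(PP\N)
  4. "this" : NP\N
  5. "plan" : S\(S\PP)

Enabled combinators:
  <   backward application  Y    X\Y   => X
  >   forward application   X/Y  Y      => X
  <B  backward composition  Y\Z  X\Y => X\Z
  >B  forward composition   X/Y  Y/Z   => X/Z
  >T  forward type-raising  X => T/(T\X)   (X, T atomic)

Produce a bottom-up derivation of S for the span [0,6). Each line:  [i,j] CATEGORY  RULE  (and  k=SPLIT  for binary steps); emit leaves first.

[0,1] (S\PP)/NP  lex  "today"
[1,2] (NP/(NP\N))/PP  lex  "dog"
[2,3] PP\N  lex  "heard"
[3,4] PP\(PP\N)  lex  "sent"
[2,4] PP  <  k=3
[1,4] NP/(NP\N)  >  k=2
[4,5] NP\N  lex  "this"
[1,5] NP  >  k=4
[0,5] S\PP  >  k=1
[5,6] S\(S\PP)  lex  "plan"
[0,6] S  <  k=5

[0,6] S   <
  [0,5] S\PP   >
    [0,1] "today" : (S\PP)/NP
    [1,5] NP   >
      [1,4] NP/(NP\N)   >
        [1,2] "dog" : (NP/(NP\N))/PP
        [2,4] PP   <
          [2,3] "heard" : PP\N
          [3,4] "sent" : PP\(PP\N)
      [4,5] "this" : NP\N
  [5,6] "plan" : S\(S\PP)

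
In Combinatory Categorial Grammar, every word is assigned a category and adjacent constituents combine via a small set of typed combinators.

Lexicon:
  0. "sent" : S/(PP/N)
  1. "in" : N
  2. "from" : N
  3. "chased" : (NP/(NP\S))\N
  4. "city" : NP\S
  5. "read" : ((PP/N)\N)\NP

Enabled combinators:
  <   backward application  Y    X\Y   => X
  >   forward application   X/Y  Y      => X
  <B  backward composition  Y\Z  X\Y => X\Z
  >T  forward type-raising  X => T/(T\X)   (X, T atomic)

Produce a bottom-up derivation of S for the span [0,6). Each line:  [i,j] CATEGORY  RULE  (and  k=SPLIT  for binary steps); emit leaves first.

[0,6] S   >
  [0,1] "sent" : S/(PP/N)
  [1,6] PP/N   <
    [1,2] "in" : N
    [2,6] (PP/N)\N   <
      [2,5] NP   >
        [2,4] NP/(NP\S)   <
          [2,3] "from" : N
          [3,4] "chased" : (NP/(NP\S))\N
        [4,5] "city" : NP\S
      [5,6] "read" : ((PP/N)\N)\NP

[0,1] S/(PP/N)  lex  "sent"
[1,2] N  lex  "in"
[2,3] N  lex  "from"
[3,4] (NP/(NP\S))\N  lex  "chased"
[2,4] NP/(NP\S)  <  k=3
[4,5] NP\S  lex  "city"
[2,5] NP  >  k=4
[5,6] ((PP/N)\N)\NP  lex  "read"
[2,6] (PP/N)\N  <  k=5
[1,6] PP/N  <  k=2
[0,6] S  >  k=1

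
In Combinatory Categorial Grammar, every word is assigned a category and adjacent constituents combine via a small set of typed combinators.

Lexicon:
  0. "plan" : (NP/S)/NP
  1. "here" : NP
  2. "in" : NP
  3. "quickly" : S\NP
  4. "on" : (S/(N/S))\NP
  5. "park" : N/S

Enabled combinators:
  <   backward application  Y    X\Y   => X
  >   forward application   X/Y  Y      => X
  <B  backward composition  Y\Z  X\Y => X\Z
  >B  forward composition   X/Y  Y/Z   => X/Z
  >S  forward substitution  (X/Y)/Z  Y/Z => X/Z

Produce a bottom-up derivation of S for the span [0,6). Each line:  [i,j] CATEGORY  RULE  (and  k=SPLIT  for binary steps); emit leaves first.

[0,6] S   >
  [0,5] S/(N/S)   <
    [0,4] NP   >
      [0,2] NP/S   >
        [0,1] "plan" : (NP/S)/NP
        [1,2] "here" : NP
      [2,4] S   <
        [2,3] "in" : NP
        [3,4] "quickly" : S\NP
    [4,5] "on" : (S/(N/S))\NP
  [5,6] "park" : N/S

[0,1] (NP/S)/NP  lex  "plan"
[1,2] NP  lex  "here"
[0,2] NP/S  >  k=1
[2,3] NP  lex  "in"
[3,4] S\NP  lex  "quickly"
[2,4] S  <  k=3
[0,4] NP  >  k=2
[4,5] (S/(N/S))\NP  lex  "on"
[0,5] S/(N/S)  <  k=4
[5,6] N/S  lex  "park"
[0,6] S  >  k=5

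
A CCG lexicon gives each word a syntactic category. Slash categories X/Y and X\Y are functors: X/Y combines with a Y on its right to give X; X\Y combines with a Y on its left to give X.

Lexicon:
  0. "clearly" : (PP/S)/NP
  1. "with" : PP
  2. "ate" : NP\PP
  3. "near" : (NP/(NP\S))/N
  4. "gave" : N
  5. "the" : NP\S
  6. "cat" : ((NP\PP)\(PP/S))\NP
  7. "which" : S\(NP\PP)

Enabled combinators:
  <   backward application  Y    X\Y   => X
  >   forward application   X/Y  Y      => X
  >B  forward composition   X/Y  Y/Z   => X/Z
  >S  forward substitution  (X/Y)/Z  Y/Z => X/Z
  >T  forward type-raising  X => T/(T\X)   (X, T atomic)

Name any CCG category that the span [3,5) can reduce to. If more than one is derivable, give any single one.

NP/(NP\S)

[0,8] S   <
  [0,7] NP\PP   <
    [0,3] PP/S   >
      [0,1] "clearly" : (PP/S)/NP
      [1,3] NP   >
        [1,2] NP/(NP\PP)   >T
          [1,2] "with" : PP
        [2,3] "ate" : NP\PP
    [3,7] (NP\PP)\(PP/S)   <
      [3,6] NP   >
        [3,5] NP/(NP\S)   >
          [3,4] "near" : (NP/(NP\S))/N
          [4,5] "gave" : N
        [5,6] "the" : NP\S
      [6,7] "cat" : ((NP\PP)\(PP/S))\NP
  [7,8] "which" : S\(NP\PP)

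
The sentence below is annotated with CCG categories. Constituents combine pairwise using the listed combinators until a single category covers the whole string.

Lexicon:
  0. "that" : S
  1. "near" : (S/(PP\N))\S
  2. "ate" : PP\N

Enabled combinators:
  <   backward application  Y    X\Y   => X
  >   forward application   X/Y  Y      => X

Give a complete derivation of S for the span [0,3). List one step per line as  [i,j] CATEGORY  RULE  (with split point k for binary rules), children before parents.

[0,1] S  lex  "that"
[1,2] (S/(PP\N))\S  lex  "near"
[0,2] S/(PP\N)  <  k=1
[2,3] PP\N  lex  "ate"
[0,3] S  >  k=2

[0,3] S   >
  [0,2] S/(PP\N)   <
    [0,1] "that" : S
    [1,2] "near" : (S/(PP\N))\S
  [2,3] "ate" : PP\N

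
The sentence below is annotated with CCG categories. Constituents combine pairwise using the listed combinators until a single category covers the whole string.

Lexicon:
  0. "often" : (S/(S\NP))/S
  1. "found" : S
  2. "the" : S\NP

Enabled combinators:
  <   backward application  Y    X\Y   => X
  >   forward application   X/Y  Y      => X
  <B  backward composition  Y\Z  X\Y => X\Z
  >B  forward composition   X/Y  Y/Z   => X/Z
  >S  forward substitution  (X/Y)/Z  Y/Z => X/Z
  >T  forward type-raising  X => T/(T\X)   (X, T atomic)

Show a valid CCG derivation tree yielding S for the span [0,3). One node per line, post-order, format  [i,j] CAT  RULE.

[0,1] (S/(S\NP))/S  lex  "often"
[1,2] S  lex  "found"
[0,2] S/(S\NP)  >  k=1
[2,3] S\NP  lex  "the"
[0,3] S  >  k=2

[0,3] S   >
  [0,2] S/(S\NP)   >
    [0,1] "often" : (S/(S\NP))/S
    [1,2] "found" : S
  [2,3] "the" : S\NP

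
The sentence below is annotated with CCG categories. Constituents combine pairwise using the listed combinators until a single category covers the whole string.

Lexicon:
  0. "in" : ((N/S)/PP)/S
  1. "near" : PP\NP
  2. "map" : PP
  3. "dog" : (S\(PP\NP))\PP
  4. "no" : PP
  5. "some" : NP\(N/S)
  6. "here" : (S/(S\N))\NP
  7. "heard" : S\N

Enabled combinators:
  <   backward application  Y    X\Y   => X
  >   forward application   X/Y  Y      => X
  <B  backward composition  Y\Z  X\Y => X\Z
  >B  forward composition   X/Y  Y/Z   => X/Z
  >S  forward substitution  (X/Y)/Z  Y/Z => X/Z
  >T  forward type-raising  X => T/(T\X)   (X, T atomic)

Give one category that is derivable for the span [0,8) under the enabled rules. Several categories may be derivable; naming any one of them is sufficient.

S

[0,8] S   >
  [0,7] S/(S\N)   <
    [0,6] NP   <
      [0,5] N/S   >
        [0,4] (N/S)/PP   >
          [0,1] "in" : ((N/S)/PP)/S
          [1,4] S   <
            [1,2] "near" : PP\NP
            [2,4] S\(PP\NP)   <
              [2,3] "map" : PP
              [3,4] "dog" : (S\(PP\NP))\PP
        [4,5] "no" : PP
      [5,6] "some" : NP\(N/S)
    [6,7] "here" : (S/(S\N))\NP
  [7,8] "heard" : S\N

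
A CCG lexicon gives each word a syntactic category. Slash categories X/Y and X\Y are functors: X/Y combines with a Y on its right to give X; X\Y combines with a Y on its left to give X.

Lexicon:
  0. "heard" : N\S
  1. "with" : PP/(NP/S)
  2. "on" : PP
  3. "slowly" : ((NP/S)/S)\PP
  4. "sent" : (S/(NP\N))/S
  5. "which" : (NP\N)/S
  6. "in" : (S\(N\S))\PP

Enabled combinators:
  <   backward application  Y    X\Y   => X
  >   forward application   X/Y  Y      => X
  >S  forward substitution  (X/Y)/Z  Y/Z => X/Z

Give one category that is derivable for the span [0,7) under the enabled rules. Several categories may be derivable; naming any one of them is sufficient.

[0,7] S   <
  [0,1] "heard" : N\S
  [1,7] S\(N\S)   <
    [1,6] PP   >
      [1,2] "with" : PP/(NP/S)
      [2,6] NP/S   >S
        [2,4] (NP/S)/S   <
          [2,3] "on" : PP
          [3,4] "slowly" : ((NP/S)/S)\PP
        [4,6] S/S   >S
          [4,5] "sent" : (S/(NP\N))/S
          [5,6] "which" : (NP\N)/S
    [6,7] "in" : (S\(N\S))\PP

S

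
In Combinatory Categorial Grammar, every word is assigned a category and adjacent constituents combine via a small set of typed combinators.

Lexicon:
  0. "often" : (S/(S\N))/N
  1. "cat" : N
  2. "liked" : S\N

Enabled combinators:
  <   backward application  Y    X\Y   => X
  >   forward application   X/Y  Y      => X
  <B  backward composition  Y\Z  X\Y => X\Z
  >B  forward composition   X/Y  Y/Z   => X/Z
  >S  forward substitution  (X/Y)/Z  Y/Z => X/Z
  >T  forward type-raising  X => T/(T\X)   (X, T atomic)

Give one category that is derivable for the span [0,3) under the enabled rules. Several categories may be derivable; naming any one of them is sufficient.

S

[0,3] S   >
  [0,2] S/(S\N)   >
    [0,1] "often" : (S/(S\N))/N
    [1,2] "cat" : N
  [2,3] "liked" : S\N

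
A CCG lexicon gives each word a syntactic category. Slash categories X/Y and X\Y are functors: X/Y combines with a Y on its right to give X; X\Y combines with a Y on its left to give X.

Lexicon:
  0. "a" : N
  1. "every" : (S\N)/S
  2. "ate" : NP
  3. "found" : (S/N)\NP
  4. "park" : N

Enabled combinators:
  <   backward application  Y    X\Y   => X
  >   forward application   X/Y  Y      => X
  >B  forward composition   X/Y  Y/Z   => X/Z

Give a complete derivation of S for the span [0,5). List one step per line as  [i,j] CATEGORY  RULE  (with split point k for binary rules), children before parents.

[0,1] N  lex  "a"
[1,2] (S\N)/S  lex  "every"
[2,3] NP  lex  "ate"
[3,4] (S/N)\NP  lex  "found"
[2,4] S/N  <  k=3
[4,5] N  lex  "park"
[2,5] S  >  k=4
[1,5] S\N  >  k=2
[0,5] S  <  k=1

[0,5] S   <
  [0,1] "a" : N
  [1,5] S\N   >
    [1,2] "every" : (S\N)/S
    [2,5] S   >
      [2,4] S/N   <
        [2,3] "ate" : NP
        [3,4] "found" : (S/N)\NP
      [4,5] "park" : N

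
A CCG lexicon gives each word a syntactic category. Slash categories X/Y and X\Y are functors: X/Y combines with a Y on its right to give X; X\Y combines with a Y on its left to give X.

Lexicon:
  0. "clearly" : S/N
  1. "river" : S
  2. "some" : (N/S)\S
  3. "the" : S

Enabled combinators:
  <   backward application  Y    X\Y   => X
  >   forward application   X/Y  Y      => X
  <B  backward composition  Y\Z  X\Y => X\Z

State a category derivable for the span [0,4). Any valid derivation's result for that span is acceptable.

[0,4] S   >
  [0,1] "clearly" : S/N
  [1,4] N   >
    [1,3] N/S   <
      [1,2] "river" : S
      [2,3] "some" : (N/S)\S
    [3,4] "the" : S

S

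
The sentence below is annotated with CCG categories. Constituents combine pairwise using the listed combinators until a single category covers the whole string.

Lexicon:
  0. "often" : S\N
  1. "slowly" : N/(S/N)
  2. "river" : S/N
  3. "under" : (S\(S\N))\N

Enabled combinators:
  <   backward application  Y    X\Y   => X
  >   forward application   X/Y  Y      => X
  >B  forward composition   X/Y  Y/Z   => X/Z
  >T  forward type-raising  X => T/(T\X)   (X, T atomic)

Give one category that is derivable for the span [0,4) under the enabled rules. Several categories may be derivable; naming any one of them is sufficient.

[0,4] S   <
  [0,1] "often" : S\N
  [1,4] S\(S\N)   <
    [1,3] N   >
      [1,2] "slowly" : N/(S/N)
      [2,3] "river" : S/N
    [3,4] "under" : (S\(S\N))\N

S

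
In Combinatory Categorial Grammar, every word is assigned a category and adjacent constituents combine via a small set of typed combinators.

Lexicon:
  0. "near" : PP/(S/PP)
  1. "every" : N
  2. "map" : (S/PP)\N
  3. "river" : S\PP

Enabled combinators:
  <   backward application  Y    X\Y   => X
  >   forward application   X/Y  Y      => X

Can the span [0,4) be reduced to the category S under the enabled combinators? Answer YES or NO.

YES

[0,4] S   <
  [0,3] PP   >
    [0,1] "near" : PP/(S/PP)
    [1,3] S/PP   <
      [1,2] "every" : N
      [2,3] "map" : (S/PP)\N
  [3,4] "river" : S\PP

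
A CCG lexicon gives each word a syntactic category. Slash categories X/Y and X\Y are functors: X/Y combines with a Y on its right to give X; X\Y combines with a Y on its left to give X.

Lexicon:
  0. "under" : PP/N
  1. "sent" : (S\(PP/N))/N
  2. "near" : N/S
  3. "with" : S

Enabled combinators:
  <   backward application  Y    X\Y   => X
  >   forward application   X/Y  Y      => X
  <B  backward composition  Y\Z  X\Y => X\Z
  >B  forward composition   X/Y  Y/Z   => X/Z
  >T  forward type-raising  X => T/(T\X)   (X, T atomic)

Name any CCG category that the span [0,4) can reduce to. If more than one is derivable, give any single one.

S

[0,4] S   <
  [0,1] "under" : PP/N
  [1,4] S\(PP/N)   >
    [1,2] "sent" : (S\(PP/N))/N
    [2,4] N   >
      [2,3] "near" : N/S
      [3,4] "with" : S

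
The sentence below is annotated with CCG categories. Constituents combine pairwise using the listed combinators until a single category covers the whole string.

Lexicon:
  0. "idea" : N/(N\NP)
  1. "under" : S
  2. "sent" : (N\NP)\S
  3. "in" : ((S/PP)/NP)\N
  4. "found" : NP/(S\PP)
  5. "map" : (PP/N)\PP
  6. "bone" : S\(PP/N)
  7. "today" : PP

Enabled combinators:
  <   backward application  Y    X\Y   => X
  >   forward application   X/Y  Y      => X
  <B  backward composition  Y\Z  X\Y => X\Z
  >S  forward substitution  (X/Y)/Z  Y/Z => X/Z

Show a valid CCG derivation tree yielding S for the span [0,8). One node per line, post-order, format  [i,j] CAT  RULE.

[0,8] S   >
  [0,7] S/PP   >
    [0,4] (S/PP)/NP   <
      [0,3] N   >
        [0,1] "idea" : N/(N\NP)
        [1,3] N\NP   <
          [1,2] "under" : S
          [2,3] "sent" : (N\NP)\S
      [3,4] "in" : ((S/PP)/NP)\N
    [4,7] NP   >
      [4,5] "found" : NP/(S\PP)
      [5,7] S\PP   <B
        [5,6] "map" : (PP/N)\PP
        [6,7] "bone" : S\(PP/N)
  [7,8] "today" : PP

[0,1] N/(N\NP)  lex  "idea"
[1,2] S  lex  "under"
[2,3] (N\NP)\S  lex  "sent"
[1,3] N\NP  <  k=2
[0,3] N  >  k=1
[3,4] ((S/PP)/NP)\N  lex  "in"
[0,4] (S/PP)/NP  <  k=3
[4,5] NP/(S\PP)  lex  "found"
[5,6] (PP/N)\PP  lex  "map"
[6,7] S\(PP/N)  lex  "bone"
[5,7] S\PP  <B  k=6
[4,7] NP  >  k=5
[0,7] S/PP  >  k=4
[7,8] PP  lex  "today"
[0,8] S  >  k=7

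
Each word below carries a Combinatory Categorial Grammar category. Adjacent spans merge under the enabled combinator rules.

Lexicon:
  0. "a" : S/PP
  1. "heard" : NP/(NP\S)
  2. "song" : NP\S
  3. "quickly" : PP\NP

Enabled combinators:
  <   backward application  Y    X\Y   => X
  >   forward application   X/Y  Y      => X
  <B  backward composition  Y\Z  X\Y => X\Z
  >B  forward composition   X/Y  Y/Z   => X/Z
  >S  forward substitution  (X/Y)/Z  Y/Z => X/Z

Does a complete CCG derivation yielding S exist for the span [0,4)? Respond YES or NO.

YES

[0,4] S   >
  [0,1] "a" : S/PP
  [1,4] PP   <
    [1,3] NP   >
      [1,2] "heard" : NP/(NP\S)
      [2,3] "song" : NP\S
    [3,4] "quickly" : PP\NP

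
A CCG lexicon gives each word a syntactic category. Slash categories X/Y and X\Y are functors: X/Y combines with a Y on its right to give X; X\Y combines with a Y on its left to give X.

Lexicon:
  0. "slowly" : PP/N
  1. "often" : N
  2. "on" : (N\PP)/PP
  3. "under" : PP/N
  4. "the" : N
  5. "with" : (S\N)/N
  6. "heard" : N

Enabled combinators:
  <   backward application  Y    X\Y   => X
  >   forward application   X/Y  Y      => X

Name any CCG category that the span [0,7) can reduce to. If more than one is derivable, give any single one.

[0,7] S   <
  [0,5] N   <
    [0,2] PP   >
      [0,1] "slowly" : PP/N
      [1,2] "often" : N
    [2,5] N\PP   >
      [2,3] "on" : (N\PP)/PP
      [3,5] PP   >
        [3,4] "under" : PP/N
        [4,5] "the" : N
  [5,7] S\N   >
    [5,6] "with" : (S\N)/N
    [6,7] "heard" : N

S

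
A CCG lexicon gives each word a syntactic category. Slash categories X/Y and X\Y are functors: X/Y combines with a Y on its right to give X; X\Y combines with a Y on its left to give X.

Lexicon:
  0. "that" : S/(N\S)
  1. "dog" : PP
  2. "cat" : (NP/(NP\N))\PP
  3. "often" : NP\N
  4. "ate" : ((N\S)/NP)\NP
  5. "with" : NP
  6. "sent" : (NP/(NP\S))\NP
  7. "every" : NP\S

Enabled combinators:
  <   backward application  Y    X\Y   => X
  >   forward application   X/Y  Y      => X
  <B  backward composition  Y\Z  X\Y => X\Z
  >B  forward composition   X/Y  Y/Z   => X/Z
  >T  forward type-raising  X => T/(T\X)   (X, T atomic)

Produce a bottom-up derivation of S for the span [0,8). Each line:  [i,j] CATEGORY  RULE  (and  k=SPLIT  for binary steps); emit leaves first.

[0,8] S   >
  [0,5] S/NP   >B
    [0,1] "that" : S/(N\S)
    [1,5] (N\S)/NP   <
      [1,4] NP   >
        [1,3] NP/(NP\N)   <
          [1,2] "dog" : PP
          [2,3] "cat" : (NP/(NP\N))\PP
        [3,4] "often" : NP\N
      [4,5] "ate" : ((N\S)/NP)\NP
  [5,8] NP   >
    [5,7] NP/(NP\S)   <
      [5,6] "with" : NP
      [6,7] "sent" : (NP/(NP\S))\NP
    [7,8] "every" : NP\S

[0,1] S/(N\S)  lex  "that"
[1,2] PP  lex  "dog"
[2,3] (NP/(NP\N))\PP  lex  "cat"
[1,3] NP/(NP\N)  <  k=2
[3,4] NP\N  lex  "often"
[1,4] NP  >  k=3
[4,5] ((N\S)/NP)\NP  lex  "ate"
[1,5] (N\S)/NP  <  k=4
[0,5] S/NP  >B  k=1
[5,6] NP  lex  "with"
[6,7] (NP/(NP\S))\NP  lex  "sent"
[5,7] NP/(NP\S)  <  k=6
[7,8] NP\S  lex  "every"
[5,8] NP  >  k=7
[0,8] S  >  k=5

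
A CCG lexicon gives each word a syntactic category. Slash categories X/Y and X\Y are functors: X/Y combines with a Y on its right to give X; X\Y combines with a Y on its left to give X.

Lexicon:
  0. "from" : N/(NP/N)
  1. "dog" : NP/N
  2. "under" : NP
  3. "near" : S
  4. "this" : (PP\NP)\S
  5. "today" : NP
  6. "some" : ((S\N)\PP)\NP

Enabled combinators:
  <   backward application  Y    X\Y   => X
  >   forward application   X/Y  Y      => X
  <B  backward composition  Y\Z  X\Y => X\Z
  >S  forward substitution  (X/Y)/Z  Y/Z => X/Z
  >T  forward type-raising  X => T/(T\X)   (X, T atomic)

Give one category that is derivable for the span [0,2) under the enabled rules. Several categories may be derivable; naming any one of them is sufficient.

[0,7] S   <
  [0,2] N   >
    [0,1] "from" : N/(NP/N)
    [1,2] "dog" : NP/N
  [2,7] S\N   <
    [2,5] PP   <
      [2,3] "under" : NP
      [3,5] PP\NP   <
        [3,4] "near" : S
        [4,5] "this" : (PP\NP)\S
    [5,7] (S\N)\PP   <
      [5,6] "today" : NP
      [6,7] "some" : ((S\N)\PP)\NP

N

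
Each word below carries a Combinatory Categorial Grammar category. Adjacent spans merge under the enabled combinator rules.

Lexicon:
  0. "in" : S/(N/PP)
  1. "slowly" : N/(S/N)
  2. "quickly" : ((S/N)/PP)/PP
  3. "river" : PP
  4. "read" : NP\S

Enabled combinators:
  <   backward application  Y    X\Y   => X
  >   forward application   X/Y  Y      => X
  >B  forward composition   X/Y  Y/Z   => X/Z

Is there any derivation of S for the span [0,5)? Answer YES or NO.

NO

S/(N/PP) N/(S/N) ((S/N)/PP)/PP PP NP\S
CKY chart[0,5] = {NP}; S ∉ chart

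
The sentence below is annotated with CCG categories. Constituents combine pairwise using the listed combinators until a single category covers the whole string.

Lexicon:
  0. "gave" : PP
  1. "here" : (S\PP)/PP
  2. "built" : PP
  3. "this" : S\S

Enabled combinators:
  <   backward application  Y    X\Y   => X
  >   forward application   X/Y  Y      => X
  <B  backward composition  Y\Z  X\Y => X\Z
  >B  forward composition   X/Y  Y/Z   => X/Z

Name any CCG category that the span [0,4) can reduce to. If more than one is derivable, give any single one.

[0,4] S   <
  [0,1] "gave" : PP
  [1,4] S\PP   <B
    [1,3] S\PP   >
      [1,2] "here" : (S\PP)/PP
      [2,3] "built" : PP
    [3,4] "this" : S\S

S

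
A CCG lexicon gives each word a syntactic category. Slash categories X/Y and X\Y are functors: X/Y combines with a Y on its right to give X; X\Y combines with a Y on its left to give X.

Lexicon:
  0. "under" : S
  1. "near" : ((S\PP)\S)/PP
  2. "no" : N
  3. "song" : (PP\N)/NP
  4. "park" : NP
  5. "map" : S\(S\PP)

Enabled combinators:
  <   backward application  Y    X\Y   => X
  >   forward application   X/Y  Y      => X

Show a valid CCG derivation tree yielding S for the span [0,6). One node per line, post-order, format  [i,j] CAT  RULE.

[0,6] S   <
  [0,5] S\PP   <
    [0,1] "under" : S
    [1,5] (S\PP)\S   >
      [1,2] "near" : ((S\PP)\S)/PP
      [2,5] PP   <
        [2,3] "no" : N
        [3,5] PP\N   >
          [3,4] "song" : (PP\N)/NP
          [4,5] "park" : NP
  [5,6] "map" : S\(S\PP)

[0,1] S  lex  "under"
[1,2] ((S\PP)\S)/PP  lex  "near"
[2,3] N  lex  "no"
[3,4] (PP\N)/NP  lex  "song"
[4,5] NP  lex  "park"
[3,5] PP\N  >  k=4
[2,5] PP  <  k=3
[1,5] (S\PP)\S  >  k=2
[0,5] S\PP  <  k=1
[5,6] S\(S\PP)  lex  "map"
[0,6] S  <  k=5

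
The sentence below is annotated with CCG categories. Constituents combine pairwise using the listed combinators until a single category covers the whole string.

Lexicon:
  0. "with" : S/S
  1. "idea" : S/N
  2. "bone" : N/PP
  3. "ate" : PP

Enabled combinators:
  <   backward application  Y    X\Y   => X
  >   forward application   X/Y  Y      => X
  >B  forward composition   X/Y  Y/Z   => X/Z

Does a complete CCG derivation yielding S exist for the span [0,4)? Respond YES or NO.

YES

[0,4] S   >
  [0,2] S/N   >B
    [0,1] "with" : S/S
    [1,2] "idea" : S/N
  [2,4] N   >
    [2,3] "bone" : N/PP
    [3,4] "ate" : PP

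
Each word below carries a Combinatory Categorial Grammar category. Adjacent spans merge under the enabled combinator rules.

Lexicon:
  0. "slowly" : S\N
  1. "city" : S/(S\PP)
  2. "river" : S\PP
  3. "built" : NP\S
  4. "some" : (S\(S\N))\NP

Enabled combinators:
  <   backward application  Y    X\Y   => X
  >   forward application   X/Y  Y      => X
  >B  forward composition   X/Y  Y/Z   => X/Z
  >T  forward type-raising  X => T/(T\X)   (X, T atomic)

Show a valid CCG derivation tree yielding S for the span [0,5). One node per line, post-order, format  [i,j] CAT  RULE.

[0,1] S\N  lex  "slowly"
[1,2] S/(S\PP)  lex  "city"
[2,3] S\PP  lex  "river"
[1,3] S  >  k=2
[3,4] NP\S  lex  "built"
[1,4] NP  <  k=3
[4,5] (S\(S\N))\NP  lex  "some"
[1,5] S\(S\N)  <  k=4
[0,5] S  <  k=1

[0,5] S   <
  [0,1] "slowly" : S\N
  [1,5] S\(S\N)   <
    [1,4] NP   <
      [1,3] S   >
        [1,2] "city" : S/(S\PP)
        [2,3] "river" : S\PP
      [3,4] "built" : NP\S
    [4,5] "some" : (S\(S\N))\NP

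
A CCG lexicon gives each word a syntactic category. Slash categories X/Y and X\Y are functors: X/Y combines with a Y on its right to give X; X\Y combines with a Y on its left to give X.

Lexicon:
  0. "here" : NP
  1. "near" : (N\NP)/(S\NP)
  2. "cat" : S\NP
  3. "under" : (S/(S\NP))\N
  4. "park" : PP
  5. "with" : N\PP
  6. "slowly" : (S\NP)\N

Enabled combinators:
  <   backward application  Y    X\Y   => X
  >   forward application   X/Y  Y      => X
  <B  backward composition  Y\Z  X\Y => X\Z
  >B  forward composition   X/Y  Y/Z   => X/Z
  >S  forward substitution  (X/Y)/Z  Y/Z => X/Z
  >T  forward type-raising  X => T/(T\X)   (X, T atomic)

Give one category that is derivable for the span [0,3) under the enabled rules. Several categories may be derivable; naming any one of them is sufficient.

N

[0,7] S   >
  [0,4] S/(S\NP)   <
    [0,3] N   >
      [0,1] N/(N\NP)   >T
        [0,1] "here" : NP
      [1,3] N\NP   >
        [1,2] "near" : (N\NP)/(S\NP)
        [2,3] "cat" : S\NP
    [3,4] "under" : (S/(S\NP))\N
  [4,7] S\NP   <
    [4,6] N   >
      [4,5] N/(N\PP)   >T
        [4,5] "park" : PP
      [5,6] "with" : N\PP
    [6,7] "slowly" : (S\NP)\N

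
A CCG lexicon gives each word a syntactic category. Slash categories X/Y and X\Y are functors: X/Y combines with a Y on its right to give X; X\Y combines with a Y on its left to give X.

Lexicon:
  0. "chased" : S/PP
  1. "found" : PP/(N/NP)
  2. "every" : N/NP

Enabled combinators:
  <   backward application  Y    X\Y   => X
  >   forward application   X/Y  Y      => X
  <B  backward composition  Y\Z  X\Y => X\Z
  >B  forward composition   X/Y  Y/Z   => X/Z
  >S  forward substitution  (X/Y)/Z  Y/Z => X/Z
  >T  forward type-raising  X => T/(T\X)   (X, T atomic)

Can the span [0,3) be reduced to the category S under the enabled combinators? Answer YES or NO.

[0,3] S   >
  [0,1] "chased" : S/PP
  [1,3] PP   >
    [1,2] "found" : PP/(N/NP)
    [2,3] "every" : N/NP

YES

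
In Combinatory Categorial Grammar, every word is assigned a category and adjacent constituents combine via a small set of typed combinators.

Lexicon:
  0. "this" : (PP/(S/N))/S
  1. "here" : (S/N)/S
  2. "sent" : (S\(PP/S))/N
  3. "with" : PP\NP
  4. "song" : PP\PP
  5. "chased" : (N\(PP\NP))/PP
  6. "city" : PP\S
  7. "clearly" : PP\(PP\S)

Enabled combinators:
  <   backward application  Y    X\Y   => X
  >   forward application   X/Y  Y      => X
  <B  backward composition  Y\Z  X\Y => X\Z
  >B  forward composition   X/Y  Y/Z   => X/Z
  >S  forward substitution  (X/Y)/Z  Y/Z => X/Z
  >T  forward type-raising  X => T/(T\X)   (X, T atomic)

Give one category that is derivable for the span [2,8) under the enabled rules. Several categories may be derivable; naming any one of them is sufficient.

S\(PP/S)

[0,8] S   <
  [0,2] PP/S   >S
    [0,1] "this" : (PP/(S/N))/S
    [1,2] "here" : (S/N)/S
  [2,8] S\(PP/S)   >
    [2,3] "sent" : (S\(PP/S))/N
    [3,8] N   <
      [3,5] PP\NP   <B
        [3,4] "with" : PP\NP
        [4,5] "song" : PP\PP
      [5,8] N\(PP\NP)   >
        [5,6] "chased" : (N\(PP\NP))/PP
        [6,8] PP   <
          [6,7] "city" : PP\S
          [7,8] "clearly" : PP\(PP\S)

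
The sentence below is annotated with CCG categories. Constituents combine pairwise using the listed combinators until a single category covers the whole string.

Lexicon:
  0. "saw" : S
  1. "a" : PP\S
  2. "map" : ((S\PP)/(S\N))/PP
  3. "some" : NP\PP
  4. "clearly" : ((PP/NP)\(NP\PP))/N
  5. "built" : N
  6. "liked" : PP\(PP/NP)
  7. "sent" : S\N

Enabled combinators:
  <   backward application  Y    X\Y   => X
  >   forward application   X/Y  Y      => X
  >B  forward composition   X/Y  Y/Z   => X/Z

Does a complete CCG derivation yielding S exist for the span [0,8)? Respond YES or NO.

[0,8] S   <
  [0,2] PP   <
    [0,1] "saw" : S
    [1,2] "a" : PP\S
  [2,8] S\PP   >
    [2,7] (S\PP)/(S\N)   >
      [2,3] "map" : ((S\PP)/(S\N))/PP
      [3,7] PP   <
        [3,6] PP/NP   <
          [3,4] "some" : NP\PP
          [4,6] (PP/NP)\(NP\PP)   >
            [4,5] "clearly" : ((PP/NP)\(NP\PP))/N
            [5,6] "built" : N
        [6,7] "liked" : PP\(PP/NP)
    [7,8] "sent" : S\N

YES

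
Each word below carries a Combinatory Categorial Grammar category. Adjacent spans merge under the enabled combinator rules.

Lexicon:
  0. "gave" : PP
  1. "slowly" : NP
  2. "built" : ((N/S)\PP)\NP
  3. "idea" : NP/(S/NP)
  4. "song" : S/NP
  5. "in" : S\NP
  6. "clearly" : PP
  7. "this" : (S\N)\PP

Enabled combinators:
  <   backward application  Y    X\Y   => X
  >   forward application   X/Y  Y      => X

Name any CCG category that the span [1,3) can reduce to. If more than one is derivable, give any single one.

(N/S)\PP

[0,8] S   <
  [0,6] N   >
    [0,3] N/S   <
      [0,1] "gave" : PP
      [1,3] (N/S)\PP   <
        [1,2] "slowly" : NP
        [2,3] "built" : ((N/S)\PP)\NP
    [3,6] S   <
      [3,5] NP   >
        [3,4] "idea" : NP/(S/NP)
        [4,5] "song" : S/NP
      [5,6] "in" : S\NP
  [6,8] S\N   <
    [6,7] "clearly" : PP
    [7,8] "this" : (S\N)\PP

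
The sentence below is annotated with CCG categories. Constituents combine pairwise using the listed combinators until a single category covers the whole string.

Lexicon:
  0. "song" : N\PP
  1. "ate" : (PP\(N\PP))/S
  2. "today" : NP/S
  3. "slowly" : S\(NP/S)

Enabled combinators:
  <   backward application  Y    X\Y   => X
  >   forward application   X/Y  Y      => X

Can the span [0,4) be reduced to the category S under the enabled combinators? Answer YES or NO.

NO

N\PP (PP\(N\PP))/S NP/S S\(NP/S)
CKY chart[0,4] = {PP}; S ∉ chart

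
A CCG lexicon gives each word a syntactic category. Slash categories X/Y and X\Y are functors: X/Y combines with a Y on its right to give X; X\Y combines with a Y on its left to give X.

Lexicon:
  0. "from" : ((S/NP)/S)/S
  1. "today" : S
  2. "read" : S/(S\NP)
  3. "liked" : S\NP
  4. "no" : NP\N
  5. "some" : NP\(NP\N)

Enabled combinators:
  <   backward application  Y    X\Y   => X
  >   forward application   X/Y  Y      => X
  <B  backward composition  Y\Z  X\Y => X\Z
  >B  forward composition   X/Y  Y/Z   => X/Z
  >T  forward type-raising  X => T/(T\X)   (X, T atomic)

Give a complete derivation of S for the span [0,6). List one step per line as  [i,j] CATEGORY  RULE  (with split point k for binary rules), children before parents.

[0,1] ((S/NP)/S)/S  lex  "from"
[1,2] S  lex  "today"
[0,2] (S/NP)/S  >  k=1
[2,3] S/(S\NP)  lex  "read"
[3,4] S\NP  lex  "liked"
[2,4] S  >  k=3
[0,4] S/NP  >  k=2
[4,5] NP\N  lex  "no"
[5,6] NP\(NP\N)  lex  "some"
[4,6] NP  <  k=5
[0,6] S  >  k=4

[0,6] S   >
  [0,4] S/NP   >
    [0,2] (S/NP)/S   >
      [0,1] "from" : ((S/NP)/S)/S
      [1,2] "today" : S
    [2,4] S   >
      [2,3] "read" : S/(S\NP)
      [3,4] "liked" : S\NP
  [4,6] NP   <
    [4,5] "no" : NP\N
    [5,6] "some" : NP\(NP\N)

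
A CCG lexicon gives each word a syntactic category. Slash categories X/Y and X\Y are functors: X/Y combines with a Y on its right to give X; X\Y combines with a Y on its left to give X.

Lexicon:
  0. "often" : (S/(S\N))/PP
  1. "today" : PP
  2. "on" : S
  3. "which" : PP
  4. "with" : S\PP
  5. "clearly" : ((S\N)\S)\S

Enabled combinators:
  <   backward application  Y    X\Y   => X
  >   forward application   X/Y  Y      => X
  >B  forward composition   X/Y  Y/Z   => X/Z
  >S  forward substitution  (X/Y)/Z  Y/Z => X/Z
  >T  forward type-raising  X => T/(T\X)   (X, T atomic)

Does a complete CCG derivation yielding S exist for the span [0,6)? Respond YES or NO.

[0,6] S   >
  [0,2] S/(S\N)   >
    [0,1] "often" : (S/(S\N))/PP
    [1,2] "today" : PP
  [2,6] S\N   <
    [2,3] "on" : S
    [3,6] (S\N)\S   <
      [3,5] S   >
        [3,4] S/(S\PP)   >T
          [3,4] "which" : PP
        [4,5] "with" : S\PP
      [5,6] "clearly" : ((S\N)\S)\S

YES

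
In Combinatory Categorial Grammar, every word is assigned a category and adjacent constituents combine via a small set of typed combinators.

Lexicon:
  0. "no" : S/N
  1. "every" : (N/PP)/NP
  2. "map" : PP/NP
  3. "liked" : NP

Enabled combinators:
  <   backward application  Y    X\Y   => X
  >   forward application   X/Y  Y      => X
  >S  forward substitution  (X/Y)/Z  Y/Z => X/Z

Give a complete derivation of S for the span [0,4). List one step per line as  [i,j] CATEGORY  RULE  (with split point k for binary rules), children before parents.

[0,4] S   >
  [0,1] "no" : S/N
  [1,4] N   >
    [1,3] N/NP   >S
      [1,2] "every" : (N/PP)/NP
      [2,3] "map" : PP/NP
    [3,4] "liked" : NP

[0,1] S/N  lex  "no"
[1,2] (N/PP)/NP  lex  "every"
[2,3] PP/NP  lex  "map"
[1,3] N/NP  >S  k=2
[3,4] NP  lex  "liked"
[1,4] N  >  k=3
[0,4] S  >  k=1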